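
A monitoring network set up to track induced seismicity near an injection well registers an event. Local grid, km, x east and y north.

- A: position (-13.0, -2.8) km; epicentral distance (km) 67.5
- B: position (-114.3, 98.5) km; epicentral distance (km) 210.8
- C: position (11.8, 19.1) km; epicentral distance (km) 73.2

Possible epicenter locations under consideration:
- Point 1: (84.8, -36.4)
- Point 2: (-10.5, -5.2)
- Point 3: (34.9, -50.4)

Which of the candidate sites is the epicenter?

Point 3

For each candidate, compare |candidate − station| to the reported distance:
Point 1: residuals A 35.9, B 29.7, C 18.5 → max 35.9 km
Point 2: residuals A 64.0, B 64.1, C 40.2 → max 64.1 km
Point 3: residuals A 0.0, B 0.0, C 0.0 → max 0.0 km
Only Point 3 has all residuals ≈ 0.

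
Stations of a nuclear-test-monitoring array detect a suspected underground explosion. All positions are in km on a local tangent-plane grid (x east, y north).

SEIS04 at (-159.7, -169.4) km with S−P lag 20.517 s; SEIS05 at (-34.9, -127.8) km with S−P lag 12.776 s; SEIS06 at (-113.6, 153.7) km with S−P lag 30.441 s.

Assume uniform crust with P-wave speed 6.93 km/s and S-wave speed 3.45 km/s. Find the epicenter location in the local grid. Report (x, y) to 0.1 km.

-80.5 km east, -52.8 km north

Distance from S−P lag: d = Δt · v_P v_S / (v_P − v_S) = Δt · (6.93·3.45)/(6.93−3.45) ≈ 6.8703·Δt.
So d_SEIS04 = 140.96, d_SEIS05 = 87.77, d_SEIS06 = 209.14 km.
Circle about each station: (x + 159.7)² + (y + 169.4)² = 140.96²; (x + 34.9)² + (y + 127.8)² = 87.77²; (x + 113.6)² + (y − 153.7)² = 209.14².
Subtracting the SEIS04 equation from the SEIS05 and SEIS06 equations removes the quadratic terms:
249.6 x + 83.2 y = -24483.45
92.2 x + 646.2 y = -41541.62
Solving the 2×2 system: x ≈ -80.5, y ≈ -52.8 km.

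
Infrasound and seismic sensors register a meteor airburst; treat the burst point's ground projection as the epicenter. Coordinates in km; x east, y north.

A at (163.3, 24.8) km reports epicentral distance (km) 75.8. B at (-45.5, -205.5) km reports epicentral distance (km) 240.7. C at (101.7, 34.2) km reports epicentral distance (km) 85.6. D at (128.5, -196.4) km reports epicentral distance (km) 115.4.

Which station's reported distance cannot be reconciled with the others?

D

Solve using three stations at a time. Using A, B, C (subtract circle equations pairwise → linear system) gives (x, y) ≈ (134.0, -45.1).
Distances from that point to each station vs reported:
  A: calculated 75.8 vs reported 75.8 → residual 0.0 km
  B: calculated 240.7 vs reported 240.7 → residual 0.0 km
  C: calculated 85.6 vs reported 85.6 → residual 0.0 km
  D: calculated 151.4 vs reported 115.4 → residual 36.0 km
A, B, C are mutually consistent (residuals ≈ 0); D is off by 36.0 km.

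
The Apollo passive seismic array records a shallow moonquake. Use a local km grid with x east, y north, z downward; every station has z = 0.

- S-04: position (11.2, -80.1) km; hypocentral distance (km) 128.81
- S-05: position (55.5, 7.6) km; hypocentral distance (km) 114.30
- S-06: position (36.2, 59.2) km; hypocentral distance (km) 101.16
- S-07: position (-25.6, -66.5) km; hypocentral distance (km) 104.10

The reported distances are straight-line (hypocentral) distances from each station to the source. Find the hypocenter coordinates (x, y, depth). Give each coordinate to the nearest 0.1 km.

Each station gives a sphere (x−x_i)² + (y−y_i)² + z² = d_i² (stations at z=0).
Subtracting the S-04 sphere from S-05 and S-06: z² cancels, leaving linear equations in x and y:
88.6 x + 175.4 y = 124.09
50.0 x + 278.6 y = 4632.30
Solving: x ≈ -48.884, y ≈ 25.400 km (keep extra digits for the depth step; rounded: -48.9, 25.4).
Then from the S-04 sphere: z² = 128.81² − (x − 11.2)² − (y + 80.1)² with x = -48.884, y = 25.400, so z ≈ 43.031 ≈ 43.0 km.

x ≈ -48.9 km, y ≈ 25.4 km, depth ≈ 43.0 km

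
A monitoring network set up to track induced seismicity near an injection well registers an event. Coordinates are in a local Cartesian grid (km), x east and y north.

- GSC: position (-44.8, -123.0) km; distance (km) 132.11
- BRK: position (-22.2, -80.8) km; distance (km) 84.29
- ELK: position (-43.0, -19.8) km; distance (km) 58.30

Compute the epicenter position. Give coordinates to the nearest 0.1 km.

Circle about each station: (x + 44.8)² + (y + 123.0)² = 132.11²; (x + 22.2)² + (y + 80.8)² = 84.29²; (x + 43.0)² + (y + 19.8)² = 58.30².
Subtracting pairs of circle equations eliminates x²+y² and gives linear equations (the radical axes):
45.2 x + 84.4 y = 233.69
3.6 x + 206.4 y = -840.84
Solving the 2×2 system: x ≈ 13.2, y ≈ -4.3 km.

13.2 km east, -4.3 km north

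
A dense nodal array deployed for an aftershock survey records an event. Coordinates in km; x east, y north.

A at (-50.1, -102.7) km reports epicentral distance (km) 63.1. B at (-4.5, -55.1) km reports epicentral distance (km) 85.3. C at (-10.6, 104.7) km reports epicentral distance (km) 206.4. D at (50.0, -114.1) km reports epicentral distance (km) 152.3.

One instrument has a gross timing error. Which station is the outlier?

Solve using three stations at a time. Using A, B, D (subtract circle equations pairwise → linear system) gives (x, y) ≈ (-89.8, -53.6).
Distances from that point to each station vs reported:
  A: calculated 63.1 vs reported 63.1 → residual 0.0 km
  B: calculated 85.3 vs reported 85.3 → residual 0.0 km
  C: calculated 177.0 vs reported 206.4 → residual 29.4 km
  D: calculated 152.3 vs reported 152.3 → residual 0.0 km
A, B, D are mutually consistent (residuals ≈ 0); C is off by 29.4 km.

C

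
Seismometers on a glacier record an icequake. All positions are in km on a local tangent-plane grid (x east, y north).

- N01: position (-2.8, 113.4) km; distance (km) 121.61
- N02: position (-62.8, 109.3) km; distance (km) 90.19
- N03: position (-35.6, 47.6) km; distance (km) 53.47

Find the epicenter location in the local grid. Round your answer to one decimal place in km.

Circle about each station: (x + 2.8)² + (y − 113.4)² = 121.61²; (x + 62.8)² + (y − 109.3)² = 90.19²; (x + 35.6)² + (y − 47.6)² = 53.47².
Subtracting the N01 equation from the N02 and N03 equations removes the quadratic terms:
-120.0 x − 8.2 y = 9677.69
-65.6 x − 131.6 y = 2595.67
Solving the 2×2 system: x ≈ -82.1, y ≈ 21.2 km.

-82.1 km east, 21.2 km north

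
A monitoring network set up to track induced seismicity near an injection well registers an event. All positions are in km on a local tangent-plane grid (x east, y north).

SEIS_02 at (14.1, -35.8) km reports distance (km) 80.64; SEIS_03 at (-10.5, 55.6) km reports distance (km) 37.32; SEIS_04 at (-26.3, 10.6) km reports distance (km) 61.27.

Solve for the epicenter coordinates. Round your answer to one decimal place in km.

(25.0, 44.1)

Circle about each station: (x − 14.1)² + (y + 35.8)² = 80.64²; (x + 10.5)² + (y − 55.6)² = 37.32²; (x + 26.3)² + (y − 10.6)² = 61.27².
Subtracting the SEIS_02 equation from the SEIS_03 and SEIS_04 equations removes the quadratic terms:
-49.2 x + 182.8 y = 6831.19
-80.8 x + 92.8 y = 2072.40
Solving the 2×2 system: x ≈ 25.0, y ≈ 44.1 km.
Check against SEIS_02 (with the unrounded x, y): √((x − 14.1)²+(y + 35.8)²) = 80.64 ≈ 80.64 km. ✓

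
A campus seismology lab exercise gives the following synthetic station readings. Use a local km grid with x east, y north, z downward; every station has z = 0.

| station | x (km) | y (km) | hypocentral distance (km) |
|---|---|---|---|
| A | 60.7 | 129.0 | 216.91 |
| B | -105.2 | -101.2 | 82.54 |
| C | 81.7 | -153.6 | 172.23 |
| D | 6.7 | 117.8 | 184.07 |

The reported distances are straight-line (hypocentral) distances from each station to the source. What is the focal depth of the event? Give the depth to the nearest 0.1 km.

Each station gives a sphere (x−x_i)² + (y−y_i)² + z² = d_i² (stations at z=0).
Subtracting the A sphere from B and C: z² cancels, leaving linear equations in x and y:
-331.8 x − 460.4 y = 41220.09
42.0 x − 565.2 y = 27329.14
Solving: x ≈ -51.797, y ≈ -52.202 km (keep extra digits for the depth step; rounded: -51.8, -52.2).
Then from the A sphere: z² = 216.91² − (x − 60.7)² − (y − 129.0)² with x = -51.797, y = -52.202, so z ≈ 39.499 ≈ 39.5 km.

z ≈ 39.5 km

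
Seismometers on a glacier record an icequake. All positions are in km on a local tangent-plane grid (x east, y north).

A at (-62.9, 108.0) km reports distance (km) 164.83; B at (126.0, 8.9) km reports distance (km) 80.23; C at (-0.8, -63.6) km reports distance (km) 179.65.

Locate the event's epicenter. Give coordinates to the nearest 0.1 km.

x ≈ 100.3 km, y ≈ 84.9 km

Circle about each station: (x + 62.9)² + (y − 108.0)² = 164.83²; (x − 126.0)² + (y − 8.9)² = 80.23²; (x + 0.8)² + (y + 63.6)² = 179.65².
Subtracting the A equation from the B and C equations removes the quadratic terms:
377.8 x − 198.2 y = 21066.88
124.2 x − 343.2 y = -16680.00
Solving the 2×2 system: x ≈ 100.3, y ≈ 84.9 km.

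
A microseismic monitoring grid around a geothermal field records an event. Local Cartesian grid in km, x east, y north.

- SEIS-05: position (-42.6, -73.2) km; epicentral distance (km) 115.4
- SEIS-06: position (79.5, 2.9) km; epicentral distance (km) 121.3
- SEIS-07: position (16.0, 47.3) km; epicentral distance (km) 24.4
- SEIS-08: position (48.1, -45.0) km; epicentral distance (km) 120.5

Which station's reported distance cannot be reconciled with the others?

Solve using three stations at a time. Using SEIS-05, SEIS-06, SEIS-08 (subtract circle equations pairwise → linear system) gives (x, y) ≈ (-35.3, 41.9).
Distances from that point to each station vs reported:
  SEIS-05: calculated 115.3 vs reported 115.4 → residual 0.1 km
  SEIS-06: calculated 121.2 vs reported 121.3 → residual 0.1 km
  SEIS-07: calculated 51.6 vs reported 24.4 → residual 27.2 km
  SEIS-08: calculated 120.4 vs reported 120.5 → residual 0.1 km
SEIS-05, SEIS-06, SEIS-08 are mutually consistent (residuals ≈ 0); SEIS-07 is off by 27.2 km.

SEIS-07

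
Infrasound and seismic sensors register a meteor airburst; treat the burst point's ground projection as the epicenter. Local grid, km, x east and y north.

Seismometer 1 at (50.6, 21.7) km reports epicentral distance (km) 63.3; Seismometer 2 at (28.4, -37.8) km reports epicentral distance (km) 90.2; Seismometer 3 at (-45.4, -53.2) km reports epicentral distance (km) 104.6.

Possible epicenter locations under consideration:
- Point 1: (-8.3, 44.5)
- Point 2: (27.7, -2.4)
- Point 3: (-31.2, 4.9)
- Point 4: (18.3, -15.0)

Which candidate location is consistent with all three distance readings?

For each candidate, compare |candidate − station| to the reported distance:
Point 1: residuals Seismometer 1 0.1, Seismometer 2 0.1, Seismometer 3 0.1 → max 0.1 km
Point 2: residuals Seismometer 1 30.1, Seismometer 2 54.8, Seismometer 3 15.6 → max 54.8 km
Point 3: residuals Seismometer 1 20.2, Seismometer 2 16.9, Seismometer 3 44.8 → max 44.8 km
Point 4: residuals Seismometer 1 14.4, Seismometer 2 65.3, Seismometer 3 30.3 → max 65.3 km
Only Point 1 has all residuals ≈ 0.

Point 1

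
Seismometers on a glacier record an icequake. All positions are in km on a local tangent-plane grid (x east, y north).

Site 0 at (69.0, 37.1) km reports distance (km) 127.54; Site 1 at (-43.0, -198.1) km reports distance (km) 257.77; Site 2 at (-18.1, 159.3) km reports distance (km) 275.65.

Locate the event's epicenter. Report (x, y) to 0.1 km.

x ≈ 165.4 km, y ≈ -46.4 km

Circle about each station: (x − 69.0)² + (y − 37.1)² = 127.54²; (x + 43.0)² + (y + 198.1)² = 257.77²; (x + 18.1)² + (y − 159.3)² = 275.65².
Subtracting the Site 0 equation from the Site 1 and Site 2 equations removes the quadratic terms:
-224.0 x − 470.4 y = -15223.72
-174.2 x + 244.4 y = -40149.78
Solving the 2×2 system: x ≈ 165.4, y ≈ -46.4 km.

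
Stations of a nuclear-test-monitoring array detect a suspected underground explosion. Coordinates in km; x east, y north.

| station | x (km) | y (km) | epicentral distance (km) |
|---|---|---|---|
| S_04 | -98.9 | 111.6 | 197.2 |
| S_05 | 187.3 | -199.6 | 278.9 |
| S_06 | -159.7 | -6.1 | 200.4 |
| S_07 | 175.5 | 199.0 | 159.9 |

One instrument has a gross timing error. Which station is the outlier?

S_06

Solve using three stations at a time. Using S_04, S_05, S_07 (subtract circle equations pairwise → linear system) gives (x, y) ≈ (92.1, 62.6).
Distances from that point to each station vs reported:
  S_04: calculated 197.2 vs reported 197.2 → residual 0.0 km
  S_05: calculated 278.9 vs reported 278.9 → residual 0.0 km
  S_06: calculated 261.0 vs reported 200.4 → residual 60.6 km
  S_07: calculated 159.9 vs reported 159.9 → residual 0.0 km
S_04, S_05, S_07 are mutually consistent (residuals ≈ 0); S_06 is off by 60.6 km.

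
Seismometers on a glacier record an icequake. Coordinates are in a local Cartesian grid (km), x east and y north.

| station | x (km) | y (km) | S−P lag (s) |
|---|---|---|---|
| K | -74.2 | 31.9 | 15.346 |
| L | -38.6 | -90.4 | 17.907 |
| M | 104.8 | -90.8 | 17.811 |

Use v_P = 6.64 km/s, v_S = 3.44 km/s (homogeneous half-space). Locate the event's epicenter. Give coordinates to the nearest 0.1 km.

(34.0, 14.8)

Distance from S−P lag: d = Δt · v_P v_S / (v_P − v_S) = Δt · (6.64·3.44)/(6.64−3.44) ≈ 7.1380·Δt.
So d_K = 109.54, d_L = 127.82, d_M = 127.13 km.
Circle about each station: (x + 74.2)² + (y − 31.9)² = 109.54²; (x + 38.6)² + (y + 90.4)² = 127.82²; (x − 104.8)² + (y + 90.8)² = 127.13².
Subtracting pairs of circle equations eliminates x²+y² and gives linear equations (the radical axes):
71.2 x − 244.6 y = -1200.07
358.0 x − 245.4 y = 8541.40
Solving the 2×2 system: x ≈ 34.0, y ≈ 14.8 km.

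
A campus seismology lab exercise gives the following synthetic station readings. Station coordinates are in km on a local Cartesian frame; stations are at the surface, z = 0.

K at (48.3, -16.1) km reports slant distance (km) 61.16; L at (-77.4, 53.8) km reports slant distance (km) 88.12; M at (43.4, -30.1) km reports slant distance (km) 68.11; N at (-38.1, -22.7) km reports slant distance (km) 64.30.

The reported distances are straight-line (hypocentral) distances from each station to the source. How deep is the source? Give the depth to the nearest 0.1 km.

depth ≈ 14.5 km

Each station gives a sphere (x−x_i)² + (y−y_i)² + z² = d_i² (stations at z=0).
Subtracting the K sphere from L and M: z² cancels, leaving linear equations in x and y:
-251.4 x + 139.8 y = 2268.51
-9.8 x − 28.0 y = -700.96
Solving: x ≈ 4.100, y ≈ 23.599 km (keep extra digits for the depth step; rounded: 4.1, 23.6).
Then from the K sphere: z² = 61.16² − (x − 48.3)² − (y + 16.1)² with x = 4.100, y = 23.599, so z ≈ 14.522 ≈ 14.5 km.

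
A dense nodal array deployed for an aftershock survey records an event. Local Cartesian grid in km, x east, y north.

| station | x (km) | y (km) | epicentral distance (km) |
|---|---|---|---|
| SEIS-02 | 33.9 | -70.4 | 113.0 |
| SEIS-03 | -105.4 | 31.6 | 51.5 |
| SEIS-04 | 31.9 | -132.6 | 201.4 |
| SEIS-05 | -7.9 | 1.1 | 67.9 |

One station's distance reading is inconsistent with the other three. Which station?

SEIS-02

Solve using three stations at a time. Using SEIS-03, SEIS-04, SEIS-05 (subtract circle equations pairwise → linear system) gives (x, y) ≈ (-56.7, 48.2).
Distances from that point to each station vs reported:
  SEIS-02: calculated 149.3 vs reported 113.0 → residual 36.3 km
  SEIS-03: calculated 51.5 vs reported 51.5 → residual 0.0 km
  SEIS-04: calculated 201.4 vs reported 201.4 → residual 0.0 km
  SEIS-05: calculated 67.9 vs reported 67.9 → residual 0.0 km
SEIS-03, SEIS-04, SEIS-05 are mutually consistent (residuals ≈ 0); SEIS-02 is off by 36.3 km.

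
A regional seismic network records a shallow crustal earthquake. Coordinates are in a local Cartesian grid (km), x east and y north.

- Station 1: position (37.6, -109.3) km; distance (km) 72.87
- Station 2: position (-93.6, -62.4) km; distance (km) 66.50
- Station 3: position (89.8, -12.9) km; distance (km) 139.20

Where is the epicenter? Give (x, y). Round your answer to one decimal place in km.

Circle about each station: (x − 37.6)² + (y + 109.3)² = 72.87²; (x + 93.6)² + (y + 62.4)² = 66.50²; (x − 89.8)² + (y + 12.9)² = 139.20².
Subtracting the Station 1 equation from the Station 2 and Station 3 equations removes the quadratic terms:
-262.4 x + 93.8 y = 182.26
104.4 x + 192.8 y = -19196.40
Solving the 2×2 system: x ≈ -30.4, y ≈ -83.1 km.

-30.4 km east, -83.1 km north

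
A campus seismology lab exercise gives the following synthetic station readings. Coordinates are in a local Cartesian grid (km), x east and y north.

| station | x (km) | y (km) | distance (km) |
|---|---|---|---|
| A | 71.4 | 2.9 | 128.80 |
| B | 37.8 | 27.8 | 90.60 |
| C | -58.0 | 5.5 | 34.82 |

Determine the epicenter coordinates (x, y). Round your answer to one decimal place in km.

Circle about each station: (x − 71.4)² + (y − 2.9)² = 128.80²; (x − 37.8)² + (y − 27.8)² = 90.60²; (x + 58.0)² + (y − 5.5)² = 34.82².
Subtracting pairs of circle equations eliminates x²+y² and gives linear equations (the radical axes):
-67.2 x + 49.8 y = 5476.39
-258.8 x + 5.2 y = 13664.89
Solving the 2×2 system: x ≈ -52.0, y ≈ 39.8 km.

(-52.0, 39.8)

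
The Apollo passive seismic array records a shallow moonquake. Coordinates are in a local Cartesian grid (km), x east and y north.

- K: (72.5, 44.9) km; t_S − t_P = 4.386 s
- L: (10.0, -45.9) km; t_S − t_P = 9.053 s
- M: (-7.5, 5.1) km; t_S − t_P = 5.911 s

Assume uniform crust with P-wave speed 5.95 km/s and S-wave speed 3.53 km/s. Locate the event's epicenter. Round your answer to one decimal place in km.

x ≈ 38.8 km, y ≈ 27.2 km

Distance from S−P lag: d = Δt · v_P v_S / (v_P − v_S) = Δt · (5.95·3.53)/(5.95−3.53) ≈ 8.6791·Δt.
So d_K = 38.07, d_L = 78.57, d_M = 51.30 km.
Circle about each station: (x − 72.5)² + (y − 44.9)² = 38.07²; (x − 10.0)² + (y + 45.9)² = 78.57²; (x + 7.5)² + (y − 5.1)² = 51.30².
Subtracting the K equation from the L and M equations removes the quadratic terms:
-125.0 x − 181.6 y = -9789.37
-160.0 x − 79.6 y = -8372.37
Solving the 2×2 system: x ≈ 38.8, y ≈ 27.2 km.
Check against K (with the unrounded x, y): √((x − 72.5)²+(y − 44.9)²) = 38.07 ≈ 38.07 km. ✓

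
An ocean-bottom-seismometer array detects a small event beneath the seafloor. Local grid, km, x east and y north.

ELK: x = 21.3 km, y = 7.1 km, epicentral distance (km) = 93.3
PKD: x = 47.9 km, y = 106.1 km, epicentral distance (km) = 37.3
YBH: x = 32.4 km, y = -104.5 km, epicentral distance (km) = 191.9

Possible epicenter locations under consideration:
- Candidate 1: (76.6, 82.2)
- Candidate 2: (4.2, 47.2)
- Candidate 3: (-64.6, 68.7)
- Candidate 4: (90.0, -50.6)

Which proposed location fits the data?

For each candidate, compare |candidate − station| to the reported distance:
Candidate 1: residuals ELK 0.0, PKD 0.0, YBH 0.0 → max 0.0 km
Candidate 2: residuals ELK 49.7, PKD 36.0, YBH 37.6 → max 49.7 km
Candidate 3: residuals ELK 12.4, PKD 81.3, YBH 6.6 → max 81.3 km
Candidate 4: residuals ELK 3.6, PKD 125.0, YBH 113.0 → max 125.0 km
Only Candidate 1 has all residuals ≈ 0.

Candidate 1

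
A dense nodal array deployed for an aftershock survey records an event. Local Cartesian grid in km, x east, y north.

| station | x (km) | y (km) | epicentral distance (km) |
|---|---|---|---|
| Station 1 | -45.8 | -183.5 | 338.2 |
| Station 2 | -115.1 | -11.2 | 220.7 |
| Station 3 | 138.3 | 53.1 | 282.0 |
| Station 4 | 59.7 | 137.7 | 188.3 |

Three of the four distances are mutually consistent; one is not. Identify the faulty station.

Solve using three stations at a time. Using Station 1, Station 3, Station 4 (subtract circle equations pairwise → linear system) gives (x, y) ≈ (-128.5, 144.5).
Distances from that point to each station vs reported:
  Station 1: calculated 338.2 vs reported 338.2 → residual 0.0 km
  Station 2: calculated 156.2 vs reported 220.7 → residual 64.5 km
  Station 3: calculated 282.0 vs reported 282.0 → residual 0.0 km
  Station 4: calculated 188.3 vs reported 188.3 → residual 0.0 km
Station 1, Station 3, Station 4 are mutually consistent (residuals ≈ 0); Station 2 is off by 64.5 km.

Station 2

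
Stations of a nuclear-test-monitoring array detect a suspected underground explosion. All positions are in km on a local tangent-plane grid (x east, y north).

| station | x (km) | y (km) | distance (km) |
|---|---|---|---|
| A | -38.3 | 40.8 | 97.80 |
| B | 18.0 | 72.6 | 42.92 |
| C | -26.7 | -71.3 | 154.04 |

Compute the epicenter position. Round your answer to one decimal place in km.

Circle about each station: (x + 38.3)² + (y − 40.8)² = 97.80²; (x − 18.0)² + (y − 72.6)² = 42.92²; (x + 26.7)² + (y + 71.3)² = 154.04².
Subtracting the A equation from the B and C equations removes the quadratic terms:
112.6 x + 63.6 y = 10185.94
23.2 x − 224.2 y = -11498.43
Solving the 2×2 system: x ≈ 58.1, y ≈ 57.3 km.

(58.1, 57.3)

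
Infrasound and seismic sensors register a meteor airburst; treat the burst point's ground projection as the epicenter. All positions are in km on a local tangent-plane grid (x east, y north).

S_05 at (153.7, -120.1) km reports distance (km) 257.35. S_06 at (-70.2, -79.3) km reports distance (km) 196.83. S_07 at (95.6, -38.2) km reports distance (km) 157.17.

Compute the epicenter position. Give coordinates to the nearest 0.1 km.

Circle about each station: (x − 153.7)² + (y + 120.1)² = 257.35²; (x + 70.2)² + (y + 79.3)² = 196.83²; (x − 95.6)² + (y + 38.2)² = 157.17².
Subtracting pairs of circle equations eliminates x²+y² and gives linear equations (the radical axes):
-447.8 x + 81.6 y = 655.80
-116.2 x + 163.8 y = 14077.51
Solving the 2×2 system: x ≈ 16.3, y ≈ 97.5 km.
Check against S_05 (with the unrounded x, y): √((x − 153.7)²+(y + 120.1)²) = 257.35 ≈ 257.35 km. ✓

x ≈ 16.3 km, y ≈ 97.5 km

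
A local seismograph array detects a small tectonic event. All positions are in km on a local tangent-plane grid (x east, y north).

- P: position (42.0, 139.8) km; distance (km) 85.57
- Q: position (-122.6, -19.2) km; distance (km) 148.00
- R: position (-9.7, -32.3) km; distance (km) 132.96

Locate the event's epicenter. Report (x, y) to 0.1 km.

(-33.0, 98.6)

Circle about each station: (x − 42.0)² + (y − 139.8)² = 85.57²; (x + 122.6)² + (y + 19.2)² = 148.00²; (x + 9.7)² + (y + 32.3)² = 132.96².
Subtracting pairs of circle equations eliminates x²+y² and gives linear equations (the radical axes):
-329.2 x − 318.0 y = -20490.42
-103.4 x − 344.2 y = -30526.80
Solving the 2×2 system: x ≈ -33.0, y ≈ 98.6 km.
Check against P (with the unrounded x, y): √((x − 42.0)²+(y − 139.8)²) = 85.58 ≈ 85.57 km. ✓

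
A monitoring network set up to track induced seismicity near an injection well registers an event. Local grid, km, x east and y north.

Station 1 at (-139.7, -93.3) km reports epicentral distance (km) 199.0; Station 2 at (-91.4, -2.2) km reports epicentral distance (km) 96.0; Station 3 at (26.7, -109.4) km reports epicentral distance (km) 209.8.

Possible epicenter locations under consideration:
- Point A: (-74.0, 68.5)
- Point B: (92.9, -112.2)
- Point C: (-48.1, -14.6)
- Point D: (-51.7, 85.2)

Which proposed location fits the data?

Point D

For each candidate, compare |candidate − station| to the reported distance:
Point A: residuals Station 1 24.4, Station 2 23.2, Station 3 5.4 → max 24.4 km
Point B: residuals Station 1 34.4, Station 2 118.6, Station 3 143.5 → max 143.5 km
Point C: residuals Station 1 78.2, Station 2 51.0, Station 3 89.0 → max 89.0 km
Point D: residuals Station 1 0.0, Station 2 0.0, Station 3 0.0 → max 0.0 km
Only Point D has all residuals ≈ 0.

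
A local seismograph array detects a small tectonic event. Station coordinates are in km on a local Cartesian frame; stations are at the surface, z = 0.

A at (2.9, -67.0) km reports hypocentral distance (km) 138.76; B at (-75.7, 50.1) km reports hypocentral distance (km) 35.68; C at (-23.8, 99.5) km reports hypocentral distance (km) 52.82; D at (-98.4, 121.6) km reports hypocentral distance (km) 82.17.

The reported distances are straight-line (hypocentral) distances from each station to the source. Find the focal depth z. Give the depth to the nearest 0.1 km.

Each station gives a sphere (x−x_i)² + (y−y_i)² + z² = d_i² (stations at z=0).
Subtracting the A sphere from B and C: z² cancels, leaving linear equations in x and y:
-157.2 x + 234.2 y = 21724.37
-53.4 x + 333.0 y = 22433.67
Solving: x ≈ -49.703, y ≈ 59.398 km (keep extra digits for the depth step; rounded: -49.7, 59.4).
Then from the A sphere: z² = 138.76² − (x − 2.9)² − (y + 67.0)² with x = -49.703, y = 59.398, so z ≈ 22.601 ≈ 22.6 km.

z ≈ 22.6 km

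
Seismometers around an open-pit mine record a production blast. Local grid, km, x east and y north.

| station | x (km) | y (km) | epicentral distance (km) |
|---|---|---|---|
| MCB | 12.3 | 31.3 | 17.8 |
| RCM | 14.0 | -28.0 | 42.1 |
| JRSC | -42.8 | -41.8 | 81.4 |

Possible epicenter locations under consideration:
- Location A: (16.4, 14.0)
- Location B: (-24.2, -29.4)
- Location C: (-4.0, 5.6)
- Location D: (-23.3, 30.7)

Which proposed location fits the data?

Location A

For each candidate, compare |candidate − station| to the reported distance:
Location A: residuals MCB 0.0, RCM 0.0, JRSC 0.0 → max 0.0 km
Location B: residuals MCB 53.0, RCM 3.9, JRSC 59.0 → max 59.0 km
Location C: residuals MCB 12.6, RCM 4.0, JRSC 20.1 → max 20.1 km
Location D: residuals MCB 17.8, RCM 27.4, JRSC 6.3 → max 27.4 km
Only Location A has all residuals ≈ 0.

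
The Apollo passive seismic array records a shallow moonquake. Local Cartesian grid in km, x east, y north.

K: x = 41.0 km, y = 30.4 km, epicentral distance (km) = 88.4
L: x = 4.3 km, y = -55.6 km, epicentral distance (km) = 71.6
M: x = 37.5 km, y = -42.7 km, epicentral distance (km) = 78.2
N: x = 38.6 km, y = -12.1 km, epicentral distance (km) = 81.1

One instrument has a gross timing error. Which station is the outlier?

Solve using three stations at a time. Using K, L, N (subtract circle equations pairwise → linear system) gives (x, y) ≈ (-41.6, -0.8).
Distances from that point to each station vs reported:
  K: calculated 88.3 vs reported 88.4 → residual 0.1 km
  L: calculated 71.5 vs reported 71.6 → residual 0.1 km
  M: calculated 89.5 vs reported 78.2 → residual 11.3 km
  N: calculated 81.0 vs reported 81.1 → residual 0.1 km
K, L, N are mutually consistent (residuals ≈ 0); M is off by 11.3 km.

M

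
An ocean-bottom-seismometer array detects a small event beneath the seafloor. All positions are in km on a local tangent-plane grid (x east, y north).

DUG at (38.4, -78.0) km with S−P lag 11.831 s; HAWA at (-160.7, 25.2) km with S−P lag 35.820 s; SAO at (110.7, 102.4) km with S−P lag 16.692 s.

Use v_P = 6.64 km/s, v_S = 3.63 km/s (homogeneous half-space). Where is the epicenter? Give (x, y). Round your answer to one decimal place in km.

(120.6, -30.9)

Distance from S−P lag: d = Δt · v_P v_S / (v_P − v_S) = Δt · (6.64·3.63)/(6.64−3.63) ≈ 8.0077·Δt.
So d_DUG = 94.74, d_HAWA = 286.84, d_SAO = 133.66 km.
Circle about each station: (x − 38.4)² + (y + 78.0)² = 94.74²; (x + 160.7)² + (y − 25.2)² = 286.84²; (x − 110.7)² + (y − 102.4)² = 133.66².
Subtracting the DUG equation from the HAWA and SAO equations removes the quadratic terms:
-398.2 x + 206.4 y = -54400.55
144.6 x + 360.8 y = 6292.36
Solving the 2×2 system: x ≈ 120.6, y ≈ -30.9 km.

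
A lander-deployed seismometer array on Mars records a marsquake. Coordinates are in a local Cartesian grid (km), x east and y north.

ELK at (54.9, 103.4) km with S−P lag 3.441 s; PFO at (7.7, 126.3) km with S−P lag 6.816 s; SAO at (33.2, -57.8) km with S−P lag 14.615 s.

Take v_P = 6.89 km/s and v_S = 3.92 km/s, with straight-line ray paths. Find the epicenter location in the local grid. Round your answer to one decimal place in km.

Distance from S−P lag: d = Δt · v_P v_S / (v_P − v_S) = Δt · (6.89·3.92)/(6.89−3.92) ≈ 9.0939·Δt.
So d_ELK = 31.29, d_PFO = 61.98, d_SAO = 132.91 km.
Circle about each station: (x − 54.9)² + (y − 103.4)² = 31.29²; (x − 7.7)² + (y − 126.3)² = 61.98²; (x − 33.2)² + (y + 57.8)² = 132.91².
Subtracting the ELK equation from the PFO and SAO equations removes the quadratic terms:
-94.4 x + 45.8 y = -557.05
-43.4 x − 322.4 y = -25948.49
Solving the 2×2 system: x ≈ 42.2, y ≈ 74.8 km.
Check against ELK (with the unrounded x, y): √((x − 54.9)²+(y − 103.4)²) = 31.29 ≈ 31.29 km. ✓

(42.2, 74.8)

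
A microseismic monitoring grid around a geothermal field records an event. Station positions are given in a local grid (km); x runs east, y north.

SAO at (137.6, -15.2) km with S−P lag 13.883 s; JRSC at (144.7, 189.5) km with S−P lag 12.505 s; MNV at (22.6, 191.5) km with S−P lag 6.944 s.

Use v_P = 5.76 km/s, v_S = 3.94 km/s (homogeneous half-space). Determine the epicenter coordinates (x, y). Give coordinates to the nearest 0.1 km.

Distance from S−P lag: d = Δt · v_P v_S / (v_P − v_S) = Δt · (5.76·3.94)/(5.76−3.94) ≈ 12.4695·Δt.
So d_SAO = 173.11, d_JRSC = 155.93, d_MNV = 86.59 km.
Circle about each station: (x − 137.6)² + (y + 15.2)² = 173.11²; (x − 144.7)² + (y − 189.5)² = 155.93²; (x − 22.6)² + (y − 191.5)² = 86.59².
Subtracting pairs of circle equations eliminates x²+y² and gives linear equations (the radical axes):
14.2 x + 409.4 y = 43336.45
-230.0 x + 413.4 y = 40487.45
Solving the 2×2 system: x ≈ 13.4, y ≈ 105.4 km.

(13.4, 105.4)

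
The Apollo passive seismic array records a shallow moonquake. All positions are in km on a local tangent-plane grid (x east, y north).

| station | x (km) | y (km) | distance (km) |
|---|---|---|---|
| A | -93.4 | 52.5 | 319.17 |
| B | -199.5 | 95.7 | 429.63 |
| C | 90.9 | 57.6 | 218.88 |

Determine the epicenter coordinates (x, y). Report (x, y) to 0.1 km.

Circle about each station: (x + 93.4)² + (y − 52.5)² = 319.17²; (x + 199.5)² + (y − 95.7)² = 429.63²; (x − 90.9)² + (y − 57.6)² = 218.88².
Subtracting pairs of circle equations eliminates x²+y² and gives linear equations (the radical axes):
-212.2 x + 86.4 y = -45233.52
368.6 x + 10.2 y = 54061.79
Solving the 2×2 system: x ≈ 150.9, y ≈ -152.9 km.

150.9 km east, -152.9 km north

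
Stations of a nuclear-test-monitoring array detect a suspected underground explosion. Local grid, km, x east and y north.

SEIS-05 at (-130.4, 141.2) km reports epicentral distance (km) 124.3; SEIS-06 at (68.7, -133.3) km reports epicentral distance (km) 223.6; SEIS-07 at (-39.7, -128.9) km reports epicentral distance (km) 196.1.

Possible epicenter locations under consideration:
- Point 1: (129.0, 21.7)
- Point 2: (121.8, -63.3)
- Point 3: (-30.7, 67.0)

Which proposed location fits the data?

For each candidate, compare |candidate − station| to the reported distance:
Point 1: residuals SEIS-05 161.3, SEIS-06 57.3, SEIS-07 30.0 → max 161.3 km
Point 2: residuals SEIS-05 200.4, SEIS-06 135.7, SEIS-07 21.8 → max 200.4 km
Point 3: residuals SEIS-05 0.0, SEIS-06 0.0, SEIS-07 0.0 → max 0.0 km
Only Point 3 has all residuals ≈ 0.

Point 3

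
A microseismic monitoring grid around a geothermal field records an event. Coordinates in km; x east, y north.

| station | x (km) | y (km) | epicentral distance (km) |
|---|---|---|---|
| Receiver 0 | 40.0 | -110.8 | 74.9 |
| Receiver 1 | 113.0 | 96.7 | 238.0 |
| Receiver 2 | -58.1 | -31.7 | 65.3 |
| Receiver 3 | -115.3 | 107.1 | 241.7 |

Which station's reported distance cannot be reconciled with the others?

Receiver 3

Solve using three stations at a time. Using Receiver 0, Receiver 1, Receiver 2 (subtract circle equations pairwise → linear system) gives (x, y) ≈ (-32.4, -91.7).
Distances from that point to each station vs reported:
  Receiver 0: calculated 74.9 vs reported 74.9 → residual 0.0 km
  Receiver 1: calculated 238.0 vs reported 238.0 → residual 0.0 km
  Receiver 2: calculated 65.3 vs reported 65.3 → residual 0.0 km
  Receiver 3: calculated 215.4 vs reported 241.7 → residual 26.3 km
Receiver 0, Receiver 1, Receiver 2 are mutually consistent (residuals ≈ 0); Receiver 3 is off by 26.3 km.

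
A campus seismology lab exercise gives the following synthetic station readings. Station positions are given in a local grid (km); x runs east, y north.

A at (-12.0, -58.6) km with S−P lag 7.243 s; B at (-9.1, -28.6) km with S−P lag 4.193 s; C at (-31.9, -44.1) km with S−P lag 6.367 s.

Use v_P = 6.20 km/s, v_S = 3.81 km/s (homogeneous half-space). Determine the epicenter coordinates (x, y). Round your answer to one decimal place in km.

-4.6 km east, 12.6 km north

Distance from S−P lag: d = Δt · v_P v_S / (v_P − v_S) = Δt · (6.20·3.81)/(6.20−3.81) ≈ 9.8837·Δt.
So d_A = 71.59, d_B = 41.44, d_C = 62.93 km.
Circle about each station: (x + 12.0)² + (y + 58.6)² = 71.59²; (x + 9.1)² + (y + 28.6)² = 41.44²; (x + 31.9)² + (y + 44.1)² = 62.93².
Subtracting the A equation from the B and C equations removes the quadratic terms:
5.8 x + 60.0 y = 730.66
-39.8 x + 29.0 y = 549.40
Solving the 2×2 system: x ≈ -4.6, y ≈ 12.6 km.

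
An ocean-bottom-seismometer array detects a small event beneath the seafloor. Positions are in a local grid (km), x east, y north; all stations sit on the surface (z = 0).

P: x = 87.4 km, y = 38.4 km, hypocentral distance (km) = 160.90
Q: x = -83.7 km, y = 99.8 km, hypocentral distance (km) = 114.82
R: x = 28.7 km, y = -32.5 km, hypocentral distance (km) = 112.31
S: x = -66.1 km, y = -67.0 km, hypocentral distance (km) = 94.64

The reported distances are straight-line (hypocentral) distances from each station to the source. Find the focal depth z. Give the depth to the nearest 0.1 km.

Each station gives a sphere (x−x_i)² + (y−y_i)² + z² = d_i² (stations at z=0).
Subtracting the P sphere from Q and R: z² cancels, leaving linear equations in x and y:
-342.2 x + 122.8 y = 20557.59
-117.4 x − 141.8 y = 6041.89
Solving: x ≈ -58.102, y ≈ 5.496 km (keep extra digits for the depth step; rounded: -58.1, 5.5).
Then from the P sphere: z² = 160.90² − (x − 87.4)² − (y − 38.4)² with x = -58.102, y = 5.496, so z ≈ 60.293 ≈ 60.3 km.

z ≈ 60.3 km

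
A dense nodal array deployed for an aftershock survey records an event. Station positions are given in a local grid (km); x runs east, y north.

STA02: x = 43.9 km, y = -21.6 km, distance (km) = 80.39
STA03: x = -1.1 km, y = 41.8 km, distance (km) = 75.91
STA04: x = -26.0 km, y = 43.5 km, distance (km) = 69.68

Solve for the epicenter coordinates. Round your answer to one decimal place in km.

Circle about each station: (x − 43.9)² + (y + 21.6)² = 80.39²; (x + 1.1)² + (y − 41.8)² = 75.91²; (x + 26.0)² + (y − 43.5)² = 69.68².
Subtracting pairs of circle equations eliminates x²+y² and gives linear equations (the radical axes):
-90.0 x + 126.8 y = 54.90
-139.8 x + 130.2 y = 1781.73
Solving the 2×2 system: x ≈ -36.4, y ≈ -25.4 km.
Check against STA02 (with the unrounded x, y): √((x − 43.9)²+(y + 21.6)²) = 80.40 ≈ 80.39 km. ✓

(-36.4, -25.4)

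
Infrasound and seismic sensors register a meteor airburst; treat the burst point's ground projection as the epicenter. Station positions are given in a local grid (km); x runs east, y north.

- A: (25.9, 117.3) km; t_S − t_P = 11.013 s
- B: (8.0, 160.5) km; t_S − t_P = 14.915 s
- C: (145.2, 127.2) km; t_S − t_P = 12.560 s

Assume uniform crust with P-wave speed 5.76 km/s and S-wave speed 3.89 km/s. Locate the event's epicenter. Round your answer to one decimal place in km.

(74.2, -5.5)

Distance from S−P lag: d = Δt · v_P v_S / (v_P − v_S) = Δt · (5.76·3.89)/(5.76−3.89) ≈ 11.9820·Δt.
So d_A = 131.96, d_B = 178.71, d_C = 150.49 km.
Circle about each station: (x − 25.9)² + (y − 117.3)² = 131.96²; (x − 8.0)² + (y − 160.5)² = 178.71²; (x − 145.2)² + (y − 127.2)² = 150.49².
Subtracting the A equation from the B and C equations removes the quadratic terms:
-35.8 x + 86.4 y = -3129.67
238.6 x + 19.8 y = 17598.98
Solving the 2×2 system: x ≈ 74.2, y ≈ -5.5 km.
Check against A (with the unrounded x, y): √((x − 25.9)²+(y − 117.3)²) = 131.94 ≈ 131.96 km. ✓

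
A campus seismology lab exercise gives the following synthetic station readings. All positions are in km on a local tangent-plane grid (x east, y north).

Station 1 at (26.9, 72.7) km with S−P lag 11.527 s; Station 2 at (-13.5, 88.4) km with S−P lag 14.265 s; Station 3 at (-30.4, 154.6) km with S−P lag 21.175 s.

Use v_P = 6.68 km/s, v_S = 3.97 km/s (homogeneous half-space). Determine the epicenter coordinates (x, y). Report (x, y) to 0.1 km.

x ≈ 44.0 km, y ≈ -38.8 km

Distance from S−P lag: d = Δt · v_P v_S / (v_P − v_S) = Δt · (6.68·3.97)/(6.68−3.97) ≈ 9.7858·Δt.
So d_Station 1 = 112.80, d_Station 2 = 139.59, d_Station 3 = 207.21 km.
Circle about each station: (x − 26.9)² + (y − 72.7)² = 112.80²; (x + 13.5)² + (y − 88.4)² = 139.59²; (x + 30.4)² + (y − 154.6)² = 207.21².
Subtracting the Station 1 equation from the Station 2 and Station 3 equations removes the quadratic terms:
-80.8 x + 31.4 y = -4773.62
-114.6 x + 163.8 y = -11395.72
Solving the 2×2 system: x ≈ 44.0, y ≈ -38.8 km.
Check against Station 1 (with the unrounded x, y): √((x − 26.9)²+(y − 72.7)²) = 112.79 ≈ 112.80 km. ✓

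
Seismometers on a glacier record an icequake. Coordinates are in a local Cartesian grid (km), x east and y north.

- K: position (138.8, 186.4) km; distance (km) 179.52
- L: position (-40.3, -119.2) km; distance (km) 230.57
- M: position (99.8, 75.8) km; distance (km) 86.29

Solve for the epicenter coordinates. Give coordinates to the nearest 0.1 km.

Circle about each station: (x − 138.8)² + (y − 186.4)² = 179.52²; (x + 40.3)² + (y + 119.2)² = 230.57²; (x − 99.8)² + (y − 75.8)² = 86.29².
Subtracting the K equation from the L and M equations removes the quadratic terms:
-358.2 x − 611.2 y = -59112.76
-78.0 x − 221.2 y = -13523.25
Solving the 2×2 system: x ≈ 152.4, y ≈ 7.4 km.
Check against K (with the unrounded x, y): √((x − 138.8)²+(y − 186.4)²) = 179.53 ≈ 179.52 km. ✓

(152.4, 7.4)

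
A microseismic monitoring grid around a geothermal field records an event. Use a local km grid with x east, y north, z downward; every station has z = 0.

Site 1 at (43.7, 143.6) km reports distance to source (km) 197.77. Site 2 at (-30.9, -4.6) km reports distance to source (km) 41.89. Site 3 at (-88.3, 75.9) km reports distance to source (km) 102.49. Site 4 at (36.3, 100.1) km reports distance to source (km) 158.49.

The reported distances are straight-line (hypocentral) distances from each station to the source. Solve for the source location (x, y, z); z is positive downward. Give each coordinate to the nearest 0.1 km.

(-63.4, -21.4, 20.4)

Each station gives a sphere (x−x_i)² + (y−y_i)² + z² = d_i² (stations at z=0).
Subtracting the Site 1 sphere from Site 2 and Site 3: z² cancels, leaving linear equations in x and y:
-149.2 x − 296.4 y = 15803.52
-264.0 x − 135.4 y = 19635.82
Solving: x ≈ -63.400, y ≈ -21.404 km (keep extra digits for the depth step; rounded: -63.4, -21.4).
Then from the Site 1 sphere: z² = 197.77² − (x − 43.7)² − (y − 143.6)² with x = -63.400, y = -21.404, so z ≈ 20.402 ≈ 20.4 km.
Check against Site 4 (with the unrounded solution): distance 158.49 ≈ 158.49 km. ✓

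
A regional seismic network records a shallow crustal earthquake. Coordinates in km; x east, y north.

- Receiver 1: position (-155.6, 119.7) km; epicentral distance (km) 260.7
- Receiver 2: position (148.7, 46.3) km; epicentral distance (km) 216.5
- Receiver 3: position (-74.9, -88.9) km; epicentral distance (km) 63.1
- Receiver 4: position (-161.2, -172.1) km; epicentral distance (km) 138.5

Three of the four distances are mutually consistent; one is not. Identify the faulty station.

Solve using three stations at a time. Using Receiver 1, Receiver 2, Receiver 3 (subtract circle equations pairwise → linear system) gives (x, y) ≈ (-12.5, -98.2).
Distances from that point to each station vs reported:
  Receiver 1: calculated 260.7 vs reported 260.7 → residual 0.0 km
  Receiver 2: calculated 216.5 vs reported 216.5 → residual 0.0 km
  Receiver 3: calculated 63.1 vs reported 63.1 → residual 0.0 km
  Receiver 4: calculated 166.0 vs reported 138.5 → residual 27.5 km
Receiver 1, Receiver 2, Receiver 3 are mutually consistent (residuals ≈ 0); Receiver 4 is off by 27.5 km.

Receiver 4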